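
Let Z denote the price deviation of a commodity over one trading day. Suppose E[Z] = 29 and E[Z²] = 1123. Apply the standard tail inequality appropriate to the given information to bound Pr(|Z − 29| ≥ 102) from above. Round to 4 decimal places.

0.0271

The first two moments determine the variance, so Chebyshev's inequality is the sharpest standard bound available.
Var(Z) = E[Z²] − (E[Z])² = 1123 − 841 = 282.
Chebyshev's inequality: Pr(|Z − μ| ≥ t) ≤ Var(Z)/t² = 282/10404 = 0.0271.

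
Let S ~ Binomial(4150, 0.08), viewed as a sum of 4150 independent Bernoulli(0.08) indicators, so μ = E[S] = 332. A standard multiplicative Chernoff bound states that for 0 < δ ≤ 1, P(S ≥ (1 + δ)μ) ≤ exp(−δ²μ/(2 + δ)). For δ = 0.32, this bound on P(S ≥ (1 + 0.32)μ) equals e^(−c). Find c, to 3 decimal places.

c = δ²μ/(2 + δ) = 0.32²·332/(2 + 0.32) = 14.6538.

14.654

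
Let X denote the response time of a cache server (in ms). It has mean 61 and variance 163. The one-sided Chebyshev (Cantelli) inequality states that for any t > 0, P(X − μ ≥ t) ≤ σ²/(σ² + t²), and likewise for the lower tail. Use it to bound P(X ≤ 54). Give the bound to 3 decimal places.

0.769

Here σ² = 163 and t = 7, so σ² + t² = 212.
Cantelli's bound: 163/212 = 0.7689.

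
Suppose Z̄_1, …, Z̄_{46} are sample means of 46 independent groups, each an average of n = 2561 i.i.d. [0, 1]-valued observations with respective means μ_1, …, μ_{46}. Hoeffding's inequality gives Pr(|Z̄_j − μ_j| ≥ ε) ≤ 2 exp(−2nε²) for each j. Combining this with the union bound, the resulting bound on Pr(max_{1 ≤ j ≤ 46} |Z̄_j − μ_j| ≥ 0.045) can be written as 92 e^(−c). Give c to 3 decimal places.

10.372

Union bound over the 46 events: Pr(max_{1 ≤ j ≤ 46} |Z̄_j − μ_j| ≥ 0.045) ≤ 46·2·exp(−2nε²) = 92 exp(−2·2561·0.045²).
So c = 2·2561·0.045² = 10.3720.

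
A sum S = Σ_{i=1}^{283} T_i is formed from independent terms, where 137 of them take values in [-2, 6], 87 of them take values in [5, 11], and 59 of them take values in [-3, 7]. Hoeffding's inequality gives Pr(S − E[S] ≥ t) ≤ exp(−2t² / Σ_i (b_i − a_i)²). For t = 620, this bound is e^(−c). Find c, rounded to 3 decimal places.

43.191

Σ(b_i − a_i)² = 137·8² + 87·6² + 59·10² = 17800.
c = 2t² / 17800 = 2·620² / 17800 = 43.1910.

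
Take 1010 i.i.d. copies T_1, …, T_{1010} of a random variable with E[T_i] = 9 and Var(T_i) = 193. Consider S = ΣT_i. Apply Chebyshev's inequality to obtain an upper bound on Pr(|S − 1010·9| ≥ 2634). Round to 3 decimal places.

0.028

Var(S) = n·Var(T_i) = 1010·193 = 194930.
Chebyshev: Pr(|S − 1010·9| ≥ 2634) ≤ Var(S)/2634² = 194930/6937956 = 0.0281.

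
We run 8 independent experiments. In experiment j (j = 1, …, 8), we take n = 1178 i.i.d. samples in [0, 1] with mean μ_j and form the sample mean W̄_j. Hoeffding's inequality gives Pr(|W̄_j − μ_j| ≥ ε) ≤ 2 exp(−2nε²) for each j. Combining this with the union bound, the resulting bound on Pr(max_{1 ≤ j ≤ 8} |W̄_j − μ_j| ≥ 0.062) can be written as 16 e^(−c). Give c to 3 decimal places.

Union bound over the 8 events: Pr(max_{1 ≤ j ≤ 8} |W̄_j − μ_j| ≥ 0.062) ≤ 8·2·exp(−2nε²) = 16 exp(−2·1178·0.062²).
So c = 2·1178·0.062² = 9.0565.

9.056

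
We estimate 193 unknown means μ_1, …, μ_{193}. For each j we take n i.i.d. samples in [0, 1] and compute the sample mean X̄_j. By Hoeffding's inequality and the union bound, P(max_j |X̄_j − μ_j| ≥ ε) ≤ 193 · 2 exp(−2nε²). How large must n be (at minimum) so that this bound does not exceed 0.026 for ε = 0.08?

Need 2·193·exp(−2nε²) ≤ 0.026, i.e. exp(−2nε²) ≤ 0.026/386.
So 2nε² ≥ ln(386/0.026) = 9.605496.
Hence n ≥ 9.605496/(2·0.08²) = 750.429.
The smallest integer n is 751.

751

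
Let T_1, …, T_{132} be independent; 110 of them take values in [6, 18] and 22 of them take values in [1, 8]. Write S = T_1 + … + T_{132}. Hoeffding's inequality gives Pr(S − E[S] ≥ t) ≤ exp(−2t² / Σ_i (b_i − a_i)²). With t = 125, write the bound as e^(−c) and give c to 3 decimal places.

1.847

Σ(b_i − a_i)² = 110·12² + 22·7² = 16918.
c = 2t² / 16918 = 2·125² / 16918 = 1.8471.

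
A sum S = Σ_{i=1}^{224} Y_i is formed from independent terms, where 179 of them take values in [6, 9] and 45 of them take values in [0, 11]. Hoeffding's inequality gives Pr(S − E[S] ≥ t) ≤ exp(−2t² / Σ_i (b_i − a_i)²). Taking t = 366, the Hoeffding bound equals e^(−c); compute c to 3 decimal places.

37.969

Σ(b_i − a_i)² = 179·3² + 45·11² = 7056.
c = 2t² / 7056 = 2·366² / 7056 = 37.9694.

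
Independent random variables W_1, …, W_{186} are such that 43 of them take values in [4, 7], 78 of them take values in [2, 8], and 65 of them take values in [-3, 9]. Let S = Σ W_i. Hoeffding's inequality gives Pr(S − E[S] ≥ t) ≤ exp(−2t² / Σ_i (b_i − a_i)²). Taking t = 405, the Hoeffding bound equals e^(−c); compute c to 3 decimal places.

26.129

Σ(b_i − a_i)² = 43·3² + 78·6² + 65·12² = 12555.
c = 2t² / 12555 = 2·405² / 12555 = 26.1290.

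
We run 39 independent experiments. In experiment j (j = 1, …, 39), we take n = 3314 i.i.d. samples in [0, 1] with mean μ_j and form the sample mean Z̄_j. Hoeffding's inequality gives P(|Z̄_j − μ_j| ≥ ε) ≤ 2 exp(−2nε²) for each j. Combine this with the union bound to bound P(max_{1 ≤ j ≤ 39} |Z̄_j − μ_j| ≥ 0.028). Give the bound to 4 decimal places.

Per-experiment Hoeffding bound: 2·exp(−2·3314·0.028²) = 2·exp(−5.19635) = 0.011073.
Union bound over 39 events: 39·0.011073 = 0.43186.

0.4319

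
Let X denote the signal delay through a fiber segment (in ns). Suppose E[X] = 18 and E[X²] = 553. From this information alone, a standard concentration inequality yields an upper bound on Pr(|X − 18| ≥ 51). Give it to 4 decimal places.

The first two moments determine the variance, so Chebyshev's inequality is the sharpest standard bound available.
Var(X) = E[X²] − (E[X])² = 553 − 324 = 229.
Chebyshev's inequality: Pr(|X − μ| ≥ t) ≤ Var(X)/t² = 229/2601 = 0.0880.

0.0880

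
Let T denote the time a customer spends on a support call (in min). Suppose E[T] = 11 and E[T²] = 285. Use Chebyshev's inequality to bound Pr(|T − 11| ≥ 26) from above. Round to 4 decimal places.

0.2426

Var(T) = E[T²] − (E[T])² = 285 − 121 = 164.
Chebyshev's inequality: Pr(|T − μ| ≥ t) ≤ Var(T)/t² = 164/676 = 0.2426.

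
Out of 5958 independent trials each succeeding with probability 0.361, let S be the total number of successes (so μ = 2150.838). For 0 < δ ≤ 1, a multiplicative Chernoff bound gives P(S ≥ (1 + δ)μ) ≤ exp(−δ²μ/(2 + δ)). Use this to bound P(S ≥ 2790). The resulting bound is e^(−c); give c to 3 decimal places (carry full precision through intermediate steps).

Write 2790 = (1 + δ)μ, so δ = 2790/2150.838 − 1 = 0.2971688…
Then the exponent is δ²μ/(2 + δ) = (2790 − μ)² / (μ·(2 + δ)) = 82.683962.

82.684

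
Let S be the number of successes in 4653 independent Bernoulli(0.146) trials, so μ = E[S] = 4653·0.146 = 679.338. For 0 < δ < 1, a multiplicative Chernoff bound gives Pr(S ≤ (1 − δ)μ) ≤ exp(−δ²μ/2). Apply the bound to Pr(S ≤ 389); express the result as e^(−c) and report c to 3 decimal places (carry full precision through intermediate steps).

Write 389 = (1 − δ)μ, so δ = 1 − 389/679.338 = 0.4273837…
Then the exponent is δ²μ/2 = (μ − 389)²/(2μ) = 62.042867.

62.043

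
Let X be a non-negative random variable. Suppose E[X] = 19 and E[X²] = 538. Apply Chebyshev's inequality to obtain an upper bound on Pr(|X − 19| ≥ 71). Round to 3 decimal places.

Var(X) = E[X²] − (E[X])² = 538 − 361 = 177.
Chebyshev's inequality: Pr(|X − μ| ≥ t) ≤ Var(X)/t² = 177/5041 = 0.0351.

0.035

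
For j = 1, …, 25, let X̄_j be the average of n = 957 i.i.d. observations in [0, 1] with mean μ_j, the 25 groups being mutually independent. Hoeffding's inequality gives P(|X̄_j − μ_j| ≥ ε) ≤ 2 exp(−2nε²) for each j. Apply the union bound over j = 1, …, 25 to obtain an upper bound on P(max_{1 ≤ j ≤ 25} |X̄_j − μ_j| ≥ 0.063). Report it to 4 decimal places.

Per-experiment Hoeffding bound: 2·exp(−2·957·0.063²) = 2·exp(−7.59667) = 0.0010042.
Union bound over 25 events: 25·0.0010042 = 0.02511.

0.0251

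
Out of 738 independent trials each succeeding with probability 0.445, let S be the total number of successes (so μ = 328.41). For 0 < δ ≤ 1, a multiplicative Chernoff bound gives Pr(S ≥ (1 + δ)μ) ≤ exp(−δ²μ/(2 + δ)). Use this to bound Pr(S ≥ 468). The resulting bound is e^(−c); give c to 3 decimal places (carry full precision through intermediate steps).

24.467

Write 468 = (1 + δ)μ, so δ = 468/328.41 − 1 = 0.425048…
Then the exponent is δ²μ/(2 + δ) = (468 − μ)² / (μ·(2 + δ)) = 24.466504.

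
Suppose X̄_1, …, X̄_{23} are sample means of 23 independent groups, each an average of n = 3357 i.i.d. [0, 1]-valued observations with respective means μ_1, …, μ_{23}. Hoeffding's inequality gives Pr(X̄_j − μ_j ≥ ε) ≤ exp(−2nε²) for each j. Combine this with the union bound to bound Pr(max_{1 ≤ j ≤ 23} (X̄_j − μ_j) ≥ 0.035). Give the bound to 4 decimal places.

0.0062

Per-experiment Hoeffding bound: exp(−2·3357·0.035²) = exp(−8.22465) = 0.00026797.
Union bound over 23 events: 23·0.00026797 = 0.00616.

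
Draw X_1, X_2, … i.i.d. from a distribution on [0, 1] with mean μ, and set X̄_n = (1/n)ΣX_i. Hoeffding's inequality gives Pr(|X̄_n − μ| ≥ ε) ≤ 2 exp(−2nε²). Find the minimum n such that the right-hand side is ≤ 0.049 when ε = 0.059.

533

Require 2·exp(−2nε²) ≤ 0.049, i.e. 2nε² ≥ ln(2/0.049) = 3.709082.
So n ≥ 3.709082 / (2·0.059²) = 532.761.
The smallest integer n is 533.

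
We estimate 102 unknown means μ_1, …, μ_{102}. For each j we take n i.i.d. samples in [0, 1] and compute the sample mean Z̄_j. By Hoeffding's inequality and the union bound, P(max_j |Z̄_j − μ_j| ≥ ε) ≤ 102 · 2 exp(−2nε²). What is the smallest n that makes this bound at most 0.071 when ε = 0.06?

1106

Need 2·102·exp(−2nε²) ≤ 0.071, i.e. exp(−2nε²) ≤ 0.071/204.
So 2nε² ≥ ln(204/0.071) = 7.963195.
Hence n ≥ 7.963195/(2·0.06²) = 1105.999.
The smallest integer n is 1106.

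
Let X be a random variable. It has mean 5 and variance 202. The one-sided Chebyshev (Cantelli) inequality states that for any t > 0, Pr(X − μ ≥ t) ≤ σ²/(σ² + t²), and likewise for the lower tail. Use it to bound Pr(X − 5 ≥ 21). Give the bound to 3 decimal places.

Here σ² = 202 and t = 21, so σ² + t² = 643.
Cantelli's bound: 202/643 = 0.3142.

0.314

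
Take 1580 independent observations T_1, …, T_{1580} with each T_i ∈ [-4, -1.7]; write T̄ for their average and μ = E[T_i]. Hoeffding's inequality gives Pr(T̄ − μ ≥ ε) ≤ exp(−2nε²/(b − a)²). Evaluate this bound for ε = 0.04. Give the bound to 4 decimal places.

Exponent: 2nε²/(b − a)² = 2·1580·0.04² / 2.3² = 0.95577.
Bound = exp(−0.95577) = 0.38452.

0.3845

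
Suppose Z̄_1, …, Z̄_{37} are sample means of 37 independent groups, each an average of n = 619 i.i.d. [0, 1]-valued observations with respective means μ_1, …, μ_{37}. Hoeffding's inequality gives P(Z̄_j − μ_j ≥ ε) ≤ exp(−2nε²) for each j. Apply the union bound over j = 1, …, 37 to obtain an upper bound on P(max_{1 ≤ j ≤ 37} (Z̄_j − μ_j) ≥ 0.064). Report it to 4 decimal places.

Per-experiment Hoeffding bound: exp(−2·619·0.064²) = exp(−5.07085) = 0.0062771.
Union bound over 37 events: 37·0.0062771 = 0.23225.

0.2323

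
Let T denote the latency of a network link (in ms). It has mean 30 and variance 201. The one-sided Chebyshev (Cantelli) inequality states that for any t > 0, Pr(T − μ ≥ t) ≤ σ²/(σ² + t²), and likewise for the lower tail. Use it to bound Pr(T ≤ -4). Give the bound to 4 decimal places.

0.1481

Here σ² = 201 and t = 34, so σ² + t² = 1357.
Cantelli's bound: 201/1357 = 0.1481.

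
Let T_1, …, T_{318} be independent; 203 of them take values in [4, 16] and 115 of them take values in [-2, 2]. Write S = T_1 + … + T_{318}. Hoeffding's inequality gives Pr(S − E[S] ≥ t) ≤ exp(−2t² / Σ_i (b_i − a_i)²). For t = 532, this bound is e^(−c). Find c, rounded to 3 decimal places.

Σ(b_i − a_i)² = 203·12² + 115·4² = 31072.
c = 2t² / 31072 = 2·532² / 31072 = 18.2173.

18.217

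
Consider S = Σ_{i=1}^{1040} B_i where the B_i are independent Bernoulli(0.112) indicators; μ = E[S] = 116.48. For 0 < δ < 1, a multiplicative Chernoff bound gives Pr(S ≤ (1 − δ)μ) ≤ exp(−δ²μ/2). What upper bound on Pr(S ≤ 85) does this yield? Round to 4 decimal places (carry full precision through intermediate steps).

Write 85 = (1 − δ)μ, so δ = 1 − 85/116.48 = 0.270261…
Then the exponent is δ²μ/2 = (μ − 85)²/(2μ) = 4.253908.
Bound = exp(−4.253908) = 0.01421.

0.0142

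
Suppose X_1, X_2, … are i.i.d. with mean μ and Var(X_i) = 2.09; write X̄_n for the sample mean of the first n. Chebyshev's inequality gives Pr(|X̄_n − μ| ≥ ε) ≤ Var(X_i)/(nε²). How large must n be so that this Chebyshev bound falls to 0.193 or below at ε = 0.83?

16

Require 2.09/(n·0.83²) ≤ 0.193, i.e. n ≥ 2.09/(0.193·0.83²) = 15.719.
The smallest integer n is 16.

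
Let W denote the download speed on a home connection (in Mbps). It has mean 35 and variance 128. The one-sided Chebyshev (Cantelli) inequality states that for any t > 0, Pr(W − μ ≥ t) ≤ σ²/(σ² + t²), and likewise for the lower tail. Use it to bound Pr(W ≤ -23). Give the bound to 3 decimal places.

Here σ² = 128 and t = 58, so σ² + t² = 3492.
Cantelli's bound: 128/3492 = 0.0367.

0.037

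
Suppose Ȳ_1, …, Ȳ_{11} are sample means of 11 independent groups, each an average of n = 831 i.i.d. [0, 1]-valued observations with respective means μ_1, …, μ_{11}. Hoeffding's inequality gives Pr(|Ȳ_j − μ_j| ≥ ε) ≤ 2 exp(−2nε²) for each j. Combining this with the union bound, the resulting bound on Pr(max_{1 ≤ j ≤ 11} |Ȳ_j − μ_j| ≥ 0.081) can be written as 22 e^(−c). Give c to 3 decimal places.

Union bound over the 11 events: Pr(max_{1 ≤ j ≤ 11} |Ȳ_j − μ_j| ≥ 0.081) ≤ 11·2·exp(−2nε²) = 22 exp(−2·831·0.081²).
So c = 2·831·0.081² = 10.9044.

10.904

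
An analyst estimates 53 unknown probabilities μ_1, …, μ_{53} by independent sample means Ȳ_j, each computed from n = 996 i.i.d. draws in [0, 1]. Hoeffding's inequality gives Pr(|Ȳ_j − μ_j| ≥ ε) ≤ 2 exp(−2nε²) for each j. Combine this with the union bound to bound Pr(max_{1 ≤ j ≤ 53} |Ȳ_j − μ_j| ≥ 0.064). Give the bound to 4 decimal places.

0.0303

Per-experiment Hoeffding bound: 2·exp(−2·996·0.064²) = 2·exp(−8.15923) = 0.00057216.
Union bound over 53 events: 53·0.00057216 = 0.03032.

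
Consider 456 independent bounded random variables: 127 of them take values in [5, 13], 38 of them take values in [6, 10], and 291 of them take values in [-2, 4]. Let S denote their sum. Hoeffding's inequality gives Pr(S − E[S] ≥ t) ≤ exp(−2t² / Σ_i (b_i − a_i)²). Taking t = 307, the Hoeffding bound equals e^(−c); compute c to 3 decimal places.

9.811

Σ(b_i − a_i)² = 127·8² + 38·4² + 291·6² = 19212.
c = 2t² / 19212 = 2·307² / 19212 = 9.8115.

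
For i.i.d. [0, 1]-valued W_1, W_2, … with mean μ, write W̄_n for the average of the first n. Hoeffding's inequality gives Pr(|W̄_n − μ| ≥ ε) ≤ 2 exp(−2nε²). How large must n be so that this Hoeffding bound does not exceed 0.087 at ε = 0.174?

Require 2·exp(−2nε²) ≤ 0.087, i.e. 2nε² ≥ ln(2/0.087) = 3.134994.
So n ≥ 3.134994 / (2·0.174²) = 51.774.
The smallest integer n is 52.

52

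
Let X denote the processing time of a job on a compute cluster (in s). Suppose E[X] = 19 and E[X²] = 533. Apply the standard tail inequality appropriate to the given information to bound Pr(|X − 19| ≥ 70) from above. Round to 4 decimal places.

The first two moments determine the variance, so Chebyshev's inequality is the sharpest standard bound available.
Var(X) = E[X²] − (E[X])² = 533 − 361 = 172.
Chebyshev's inequality: Pr(|X − μ| ≥ t) ≤ Var(X)/t² = 172/4900 = 0.0351.

0.0351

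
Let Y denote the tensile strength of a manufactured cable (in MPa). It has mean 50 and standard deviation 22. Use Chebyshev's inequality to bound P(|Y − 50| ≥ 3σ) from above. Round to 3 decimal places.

Chebyshev: P(|Y − μ| ≥ t) ≤ Var(Y)/t².
Var(Y) = σ² = 22² = 484.
t = 3·22 = 66.
Bound = 484 / 4356 = 0.1111.

0.111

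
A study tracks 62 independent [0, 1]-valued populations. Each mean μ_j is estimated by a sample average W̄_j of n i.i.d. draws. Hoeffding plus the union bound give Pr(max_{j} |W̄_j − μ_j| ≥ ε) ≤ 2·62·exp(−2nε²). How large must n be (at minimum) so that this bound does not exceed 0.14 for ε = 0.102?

Need 2·62·exp(−2nε²) ≤ 0.14, i.e. exp(−2nε²) ≤ 0.14/124.
So 2nε² ≥ ln(124/0.14) = 6.786394.
Hence n ≥ 6.786394/(2·0.102²) = 326.144.
The smallest integer n is 327.

327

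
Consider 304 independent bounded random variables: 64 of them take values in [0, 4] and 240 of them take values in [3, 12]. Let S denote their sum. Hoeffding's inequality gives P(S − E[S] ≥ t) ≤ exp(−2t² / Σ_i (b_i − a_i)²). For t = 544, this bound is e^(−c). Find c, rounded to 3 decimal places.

28.923

Σ(b_i − a_i)² = 64·4² + 240·9² = 20464.
c = 2t² / 20464 = 2·544² / 20464 = 28.9226.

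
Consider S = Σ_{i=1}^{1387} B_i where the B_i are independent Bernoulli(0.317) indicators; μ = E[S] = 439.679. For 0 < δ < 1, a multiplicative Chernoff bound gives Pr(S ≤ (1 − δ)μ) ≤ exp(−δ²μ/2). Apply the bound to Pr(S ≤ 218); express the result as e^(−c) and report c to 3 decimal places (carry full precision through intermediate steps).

55.883

Write 218 = (1 − δ)μ, so δ = 1 − 218/439.679 = 0.5041837…
Then the exponent is δ²μ/2 = (μ − 218)²/(2μ) = 55.883473.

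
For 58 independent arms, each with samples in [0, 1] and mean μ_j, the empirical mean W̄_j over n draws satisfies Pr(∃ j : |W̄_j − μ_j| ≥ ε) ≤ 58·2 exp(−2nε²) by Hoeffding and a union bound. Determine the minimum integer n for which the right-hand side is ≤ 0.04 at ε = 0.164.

149

Need 2·58·exp(−2nε²) ≤ 0.04, i.e. exp(−2nε²) ≤ 0.04/116.
So 2nε² ≥ ln(116/0.04) = 7.972466.
Hence n ≥ 7.972466/(2·0.164²) = 148.209.
The smallest integer n is 149.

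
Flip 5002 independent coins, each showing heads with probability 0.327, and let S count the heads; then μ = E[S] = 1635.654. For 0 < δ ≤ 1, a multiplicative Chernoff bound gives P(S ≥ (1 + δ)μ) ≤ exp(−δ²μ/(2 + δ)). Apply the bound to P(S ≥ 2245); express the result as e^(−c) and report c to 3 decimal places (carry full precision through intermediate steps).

Write 2245 = (1 + δ)μ, so δ = 2245/1635.654 − 1 = 0.3725397…
Then the exponent is δ²μ/(2 + δ) = (2245 − μ)² / (μ·(2 + δ)) = 95.680405.

95.680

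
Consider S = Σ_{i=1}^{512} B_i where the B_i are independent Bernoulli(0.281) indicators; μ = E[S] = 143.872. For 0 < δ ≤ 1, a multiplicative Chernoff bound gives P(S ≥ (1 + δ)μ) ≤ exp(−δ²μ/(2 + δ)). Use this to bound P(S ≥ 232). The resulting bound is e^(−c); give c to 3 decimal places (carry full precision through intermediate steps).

Write 232 = (1 + δ)μ, so δ = 232/143.872 − 1 = 0.6125445…
Then the exponent is δ²μ/(2 + δ) = (232 − μ)² / (μ·(2 + δ)) = 20.662737.

20.663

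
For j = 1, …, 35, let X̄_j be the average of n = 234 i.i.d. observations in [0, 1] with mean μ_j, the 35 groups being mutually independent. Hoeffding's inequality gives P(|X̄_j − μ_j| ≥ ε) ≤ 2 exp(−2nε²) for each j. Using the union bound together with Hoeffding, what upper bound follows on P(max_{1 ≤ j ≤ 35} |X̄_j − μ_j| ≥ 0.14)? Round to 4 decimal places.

0.0073

Per-experiment Hoeffding bound: 2·exp(−2·234·0.14²) = 2·exp(−9.17280) = 0.00020765.
Union bound over 35 events: 35·0.00020765 = 0.00727.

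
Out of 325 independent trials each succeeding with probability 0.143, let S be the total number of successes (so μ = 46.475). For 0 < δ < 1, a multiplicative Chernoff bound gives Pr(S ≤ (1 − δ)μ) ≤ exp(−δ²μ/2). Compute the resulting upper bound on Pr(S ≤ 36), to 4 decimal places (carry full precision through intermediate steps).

0.3071

Write 36 = (1 − δ)μ, so δ = 1 − 36/46.475 = 0.22539…
Then the exponent is δ²μ/2 = (μ − 36)²/(2μ) = 1.180480.
Bound = exp(−1.180480) = 0.30713.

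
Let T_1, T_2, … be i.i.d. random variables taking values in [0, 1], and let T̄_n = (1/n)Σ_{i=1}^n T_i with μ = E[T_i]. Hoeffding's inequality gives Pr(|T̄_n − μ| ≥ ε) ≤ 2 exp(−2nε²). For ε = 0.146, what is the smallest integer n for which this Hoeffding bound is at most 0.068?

80

Require 2·exp(−2nε²) ≤ 0.068, i.e. 2nε² ≥ ln(2/0.068) = 3.381395.
So n ≥ 3.381395 / (2·0.146²) = 79.316.
The smallest integer n is 80.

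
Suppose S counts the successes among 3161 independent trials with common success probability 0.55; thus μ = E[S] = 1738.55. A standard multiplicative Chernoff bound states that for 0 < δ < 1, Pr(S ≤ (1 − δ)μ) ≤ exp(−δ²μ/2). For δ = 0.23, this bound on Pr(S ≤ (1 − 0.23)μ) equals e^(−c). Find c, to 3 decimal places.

45.985

c = δ²μ/2 = 0.23²·1738.55/2 = 45.9846.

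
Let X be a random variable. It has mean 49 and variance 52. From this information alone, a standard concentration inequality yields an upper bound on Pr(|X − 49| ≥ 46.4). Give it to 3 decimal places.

Mean and variance are known, so Chebyshev's inequality applies.
Chebyshev: Pr(|X − μ| ≥ t) ≤ Var(X)/t².
Bound = 52 / 2152.96 = 0.0242.

0.024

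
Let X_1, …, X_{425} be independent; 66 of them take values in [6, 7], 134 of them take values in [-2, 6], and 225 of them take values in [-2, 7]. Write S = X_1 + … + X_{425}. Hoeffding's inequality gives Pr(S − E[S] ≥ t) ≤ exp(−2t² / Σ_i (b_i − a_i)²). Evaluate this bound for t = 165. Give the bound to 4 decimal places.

Σ(b_i − a_i)² = 66·1² + 134·8² + 225·9² = 26867.
Exponent = 2·165² / 26867 = 2.02665.
Bound = exp(−2.02665) = 0.13178.

0.1318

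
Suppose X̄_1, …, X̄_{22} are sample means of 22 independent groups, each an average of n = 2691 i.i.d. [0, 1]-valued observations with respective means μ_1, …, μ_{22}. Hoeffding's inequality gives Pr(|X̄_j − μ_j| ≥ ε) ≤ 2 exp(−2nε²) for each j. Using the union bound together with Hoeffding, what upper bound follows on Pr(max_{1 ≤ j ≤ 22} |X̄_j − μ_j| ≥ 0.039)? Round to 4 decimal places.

0.0123

Per-experiment Hoeffding bound: 2·exp(−2·2691·0.039²) = 2·exp(−8.18602) = 0.00055704.
Union bound over 22 events: 22·0.00055704 = 0.01225.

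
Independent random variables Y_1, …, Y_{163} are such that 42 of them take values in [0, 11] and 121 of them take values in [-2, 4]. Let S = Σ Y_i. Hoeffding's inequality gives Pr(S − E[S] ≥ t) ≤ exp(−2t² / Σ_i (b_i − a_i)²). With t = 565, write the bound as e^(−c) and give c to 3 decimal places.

Σ(b_i − a_i)² = 42·11² + 121·6² = 9438.
c = 2t² / 9438 = 2·565² / 9438 = 67.6467.

67.647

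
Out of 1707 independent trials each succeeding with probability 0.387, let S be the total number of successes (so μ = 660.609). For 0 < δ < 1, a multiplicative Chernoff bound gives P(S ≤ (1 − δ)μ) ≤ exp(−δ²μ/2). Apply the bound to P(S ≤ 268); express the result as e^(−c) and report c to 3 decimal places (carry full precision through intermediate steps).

116.666

Write 268 = (1 − δ)μ, so δ = 1 − 268/660.609 = 0.5943137…
Then the exponent is δ²μ/2 = (μ − 268)²/(2μ) = 116.666460.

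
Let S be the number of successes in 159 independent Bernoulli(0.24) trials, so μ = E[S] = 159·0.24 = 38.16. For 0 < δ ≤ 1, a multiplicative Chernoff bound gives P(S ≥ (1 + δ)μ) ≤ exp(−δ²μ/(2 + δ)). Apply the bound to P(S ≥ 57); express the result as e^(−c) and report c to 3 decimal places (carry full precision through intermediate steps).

3.730

Write 57 = (1 + δ)μ, so δ = 57/38.16 − 1 = 0.4937107…
Then the exponent is δ²μ/(2 + δ) = (57 − μ)² / (μ·(2 + δ)) = 3.729987.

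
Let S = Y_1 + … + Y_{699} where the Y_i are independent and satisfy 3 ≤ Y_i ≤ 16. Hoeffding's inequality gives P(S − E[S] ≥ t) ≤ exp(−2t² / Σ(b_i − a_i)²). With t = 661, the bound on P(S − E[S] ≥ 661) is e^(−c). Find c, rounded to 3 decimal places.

Σ(b_i − a_i)² = 699·(13)² = 118131.
c = 2t²/118131 = 2·661²/118131 = 7.3972.

7.397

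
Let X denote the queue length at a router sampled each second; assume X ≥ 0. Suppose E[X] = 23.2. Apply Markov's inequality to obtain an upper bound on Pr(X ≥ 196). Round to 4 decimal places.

0.1184

Markov's inequality: for a non-negative random variable, Pr(X ≥ a) ≤ E[X]/a.
Here E[X] = 23.2 and a = 196, so the bound is 23.2/196 = 0.1184.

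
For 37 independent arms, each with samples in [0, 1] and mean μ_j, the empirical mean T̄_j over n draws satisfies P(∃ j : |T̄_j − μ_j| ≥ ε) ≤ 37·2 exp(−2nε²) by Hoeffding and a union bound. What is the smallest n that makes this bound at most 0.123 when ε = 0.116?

238

Need 2·37·exp(−2nε²) ≤ 0.123, i.e. exp(−2nε²) ≤ 0.123/74.
So 2nε² ≥ ln(74/0.123) = 6.399636.
Hence n ≥ 6.399636/(2·0.116²) = 237.799.
The smallest integer n is 238.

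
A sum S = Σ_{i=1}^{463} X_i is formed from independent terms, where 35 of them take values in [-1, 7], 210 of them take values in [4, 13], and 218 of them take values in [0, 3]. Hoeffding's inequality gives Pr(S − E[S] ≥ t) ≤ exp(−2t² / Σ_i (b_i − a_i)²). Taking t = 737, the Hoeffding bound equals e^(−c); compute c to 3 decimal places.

Σ(b_i − a_i)² = 35·8² + 210·9² + 218·3² = 21212.
c = 2t² / 21212 = 2·737² / 21212 = 51.2134.

51.213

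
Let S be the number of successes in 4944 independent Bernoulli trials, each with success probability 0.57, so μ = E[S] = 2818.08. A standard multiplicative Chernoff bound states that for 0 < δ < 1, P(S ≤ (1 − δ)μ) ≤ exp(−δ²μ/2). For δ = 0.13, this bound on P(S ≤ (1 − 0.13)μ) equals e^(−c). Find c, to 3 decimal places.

c = δ²μ/2 = 0.13²·2818.08/2 = 23.8128.

23.813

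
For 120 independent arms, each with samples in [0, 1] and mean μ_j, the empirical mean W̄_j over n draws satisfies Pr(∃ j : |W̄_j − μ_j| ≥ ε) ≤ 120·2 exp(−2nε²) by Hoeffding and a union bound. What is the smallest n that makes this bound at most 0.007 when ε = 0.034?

Need 2·120·exp(−2nε²) ≤ 0.007, i.e. exp(−2nε²) ≤ 0.007/240.
So 2nε² ≥ ln(240/0.007) = 10.442484.
Hence n ≥ 10.442484/(2·0.034²) = 4516.645.
The smallest integer n is 4517.

4517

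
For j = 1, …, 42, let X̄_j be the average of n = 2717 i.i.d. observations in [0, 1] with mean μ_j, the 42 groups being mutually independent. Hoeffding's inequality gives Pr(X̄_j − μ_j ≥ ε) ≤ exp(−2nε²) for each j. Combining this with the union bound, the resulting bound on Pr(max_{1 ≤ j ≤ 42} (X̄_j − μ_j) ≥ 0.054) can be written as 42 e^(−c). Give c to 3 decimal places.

Union bound over the 42 events: Pr(max_{1 ≤ j ≤ 42} (X̄_j − μ_j) ≥ 0.054) ≤ 42·exp(−2nε²) = 42 exp(−2·2717·0.054²).
So c = 2·2717·0.054² = 15.8455.

15.846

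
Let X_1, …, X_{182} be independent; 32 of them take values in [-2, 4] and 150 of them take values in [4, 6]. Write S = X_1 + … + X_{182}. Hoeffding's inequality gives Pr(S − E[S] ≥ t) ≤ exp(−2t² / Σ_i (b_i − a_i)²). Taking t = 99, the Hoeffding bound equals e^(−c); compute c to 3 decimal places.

11.188

Σ(b_i − a_i)² = 32·6² + 150·2² = 1752.
c = 2t² / 1752 = 2·99² / 1752 = 11.1884.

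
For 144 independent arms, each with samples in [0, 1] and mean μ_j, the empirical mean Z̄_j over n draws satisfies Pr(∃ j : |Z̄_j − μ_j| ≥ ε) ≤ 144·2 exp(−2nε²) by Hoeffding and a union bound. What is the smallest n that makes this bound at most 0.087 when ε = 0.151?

178

Need 2·144·exp(−2nε²) ≤ 0.087, i.e. exp(−2nε²) ≤ 0.087/288.
So 2nε² ≥ ln(288/0.087) = 8.104808.
Hence n ≥ 8.104808/(2·0.151²) = 177.729.
The smallest integer n is 178.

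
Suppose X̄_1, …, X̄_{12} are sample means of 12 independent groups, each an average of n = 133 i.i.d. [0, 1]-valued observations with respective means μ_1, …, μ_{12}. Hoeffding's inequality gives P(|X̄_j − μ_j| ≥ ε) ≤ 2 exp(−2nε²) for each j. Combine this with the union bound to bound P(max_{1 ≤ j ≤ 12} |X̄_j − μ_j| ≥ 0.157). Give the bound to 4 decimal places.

Per-experiment Hoeffding bound: 2·exp(−2·133·0.157²) = 2·exp(−6.55663) = 0.0028413.
Union bound over 12 events: 12·0.0028413 = 0.03410.

0.0341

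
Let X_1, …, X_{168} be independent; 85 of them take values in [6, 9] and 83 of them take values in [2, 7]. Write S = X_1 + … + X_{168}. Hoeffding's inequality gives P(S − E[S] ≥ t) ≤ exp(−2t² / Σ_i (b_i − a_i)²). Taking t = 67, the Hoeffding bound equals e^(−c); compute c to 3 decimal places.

Σ(b_i − a_i)² = 85·3² + 83·5² = 2840.
c = 2t² / 2840 = 2·67² / 2840 = 3.1613.

3.161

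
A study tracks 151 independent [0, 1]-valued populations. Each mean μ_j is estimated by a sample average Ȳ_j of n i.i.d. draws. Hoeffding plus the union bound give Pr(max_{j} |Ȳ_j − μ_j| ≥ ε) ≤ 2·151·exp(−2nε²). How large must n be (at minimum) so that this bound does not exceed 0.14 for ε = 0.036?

2962

Need 2·151·exp(−2nε²) ≤ 0.14, i.e. exp(−2nε²) ≤ 0.14/302.
So 2nε² ≥ ln(302/0.14) = 7.676540.
Hence n ≥ 7.676540/(2·0.036²) = 2961.628.
The smallest integer n is 2962.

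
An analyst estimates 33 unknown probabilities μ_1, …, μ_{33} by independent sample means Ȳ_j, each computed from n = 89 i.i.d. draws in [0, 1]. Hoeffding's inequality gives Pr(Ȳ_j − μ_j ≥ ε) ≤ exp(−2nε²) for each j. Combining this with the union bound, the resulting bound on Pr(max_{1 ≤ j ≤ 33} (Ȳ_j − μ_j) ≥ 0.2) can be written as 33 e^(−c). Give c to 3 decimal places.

7.120

Union bound over the 33 events: Pr(max_{1 ≤ j ≤ 33} (Ȳ_j − μ_j) ≥ 0.2) ≤ 33·exp(−2nε²) = 33 exp(−2·89·0.2²).
So c = 2·89·0.2² = 7.1200.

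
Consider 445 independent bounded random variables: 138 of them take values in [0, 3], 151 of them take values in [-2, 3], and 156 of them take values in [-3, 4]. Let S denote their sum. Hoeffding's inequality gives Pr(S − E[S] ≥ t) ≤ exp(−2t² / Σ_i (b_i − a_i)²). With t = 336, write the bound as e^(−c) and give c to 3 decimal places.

17.834

Σ(b_i − a_i)² = 138·3² + 151·5² + 156·7² = 12661.
c = 2t² / 12661 = 2·336² / 12661 = 17.8337.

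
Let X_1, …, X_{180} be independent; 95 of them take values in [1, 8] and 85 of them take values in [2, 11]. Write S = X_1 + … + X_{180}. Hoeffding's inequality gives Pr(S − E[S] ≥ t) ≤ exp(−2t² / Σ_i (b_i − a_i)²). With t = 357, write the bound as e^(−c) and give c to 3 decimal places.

22.088

Σ(b_i − a_i)² = 95·7² + 85·9² = 11540.
c = 2t² / 11540 = 2·357² / 11540 = 22.0882.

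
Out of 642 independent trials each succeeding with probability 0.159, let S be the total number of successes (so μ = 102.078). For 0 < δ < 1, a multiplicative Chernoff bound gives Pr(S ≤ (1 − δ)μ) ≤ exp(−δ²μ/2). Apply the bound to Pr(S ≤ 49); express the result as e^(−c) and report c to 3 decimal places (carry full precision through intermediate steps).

13.800

Write 49 = (1 − δ)μ, so δ = 1 − 49/102.078 = 0.5199749…
Then the exponent is δ²μ/2 = (μ − 49)²/(2μ) = 13.799614.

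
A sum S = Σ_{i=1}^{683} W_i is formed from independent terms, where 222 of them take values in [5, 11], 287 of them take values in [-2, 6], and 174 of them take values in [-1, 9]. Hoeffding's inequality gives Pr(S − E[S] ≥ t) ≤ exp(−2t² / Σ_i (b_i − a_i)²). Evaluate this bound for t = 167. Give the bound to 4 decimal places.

Σ(b_i − a_i)² = 222·6² + 287·8² + 174·10² = 43760.
Exponent = 2·167² / 43760 = 1.27463.
Bound = exp(−1.27463) = 0.27953.

0.2795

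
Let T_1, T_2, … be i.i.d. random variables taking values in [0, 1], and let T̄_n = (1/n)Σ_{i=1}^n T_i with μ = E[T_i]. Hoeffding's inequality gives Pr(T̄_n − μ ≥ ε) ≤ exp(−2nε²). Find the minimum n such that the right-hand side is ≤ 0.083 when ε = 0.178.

40

Require exp(−2nε²) ≤ 0.083, i.e. 2nε² ≥ ln(1/0.083) = 2.488915.
So n ≥ 2.488915 / (2·0.178²) = 39.277.
The smallest integer n is 40.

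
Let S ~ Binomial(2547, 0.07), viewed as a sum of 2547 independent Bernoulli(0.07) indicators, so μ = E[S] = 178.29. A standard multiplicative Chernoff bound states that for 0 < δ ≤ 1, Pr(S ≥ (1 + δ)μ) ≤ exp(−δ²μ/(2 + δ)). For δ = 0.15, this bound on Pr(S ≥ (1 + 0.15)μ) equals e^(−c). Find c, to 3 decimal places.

1.866

c = δ²μ/(2 + δ) = 0.15²·178.29/(2 + 0.15) = 1.8658.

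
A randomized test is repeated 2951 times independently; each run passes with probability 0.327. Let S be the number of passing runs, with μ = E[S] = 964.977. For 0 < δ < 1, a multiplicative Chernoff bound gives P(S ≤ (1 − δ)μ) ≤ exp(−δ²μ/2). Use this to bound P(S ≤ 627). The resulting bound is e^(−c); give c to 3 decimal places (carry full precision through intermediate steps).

Write 627 = (1 − δ)μ, so δ = 1 − 627/964.977 = 0.3502436…
Then the exponent is δ²μ/2 = (μ − 627)²/(2μ) = 59.187137.

59.187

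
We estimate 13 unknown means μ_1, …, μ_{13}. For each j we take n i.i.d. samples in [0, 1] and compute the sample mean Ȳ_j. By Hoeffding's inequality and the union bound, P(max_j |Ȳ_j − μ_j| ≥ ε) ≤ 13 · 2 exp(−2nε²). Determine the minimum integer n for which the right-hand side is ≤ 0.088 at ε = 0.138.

Need 2·13·exp(−2nε²) ≤ 0.088, i.e. exp(−2nε²) ≤ 0.088/26.
So 2nε² ≥ ln(26/0.088) = 5.688515.
Hence n ≥ 5.688515/(2·0.138²) = 149.352.
The smallest integer n is 150.

150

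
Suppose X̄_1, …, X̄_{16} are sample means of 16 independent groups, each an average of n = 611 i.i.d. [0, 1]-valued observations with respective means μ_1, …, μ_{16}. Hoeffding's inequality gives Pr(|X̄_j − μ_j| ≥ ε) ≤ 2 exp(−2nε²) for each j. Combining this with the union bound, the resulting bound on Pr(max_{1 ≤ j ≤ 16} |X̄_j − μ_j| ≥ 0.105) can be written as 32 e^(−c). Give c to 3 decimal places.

Union bound over the 16 events: Pr(max_{1 ≤ j ≤ 16} |X̄_j − μ_j| ≥ 0.105) ≤ 16·2·exp(−2nε²) = 32 exp(−2·611·0.105²).
So c = 2·611·0.105² = 13.4726.

13.473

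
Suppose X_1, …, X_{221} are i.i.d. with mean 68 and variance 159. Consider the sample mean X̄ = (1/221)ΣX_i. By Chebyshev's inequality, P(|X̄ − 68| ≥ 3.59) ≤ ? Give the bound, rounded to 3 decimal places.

Var(X̄) = Var(X_i)/n = 159/221 = 0.71946.
Chebyshev: P(|X̄ − 68| ≥ 3.59) ≤ Var(X̄)/(3.59)² = 159/(221·3.59²) = 0.0558.

0.056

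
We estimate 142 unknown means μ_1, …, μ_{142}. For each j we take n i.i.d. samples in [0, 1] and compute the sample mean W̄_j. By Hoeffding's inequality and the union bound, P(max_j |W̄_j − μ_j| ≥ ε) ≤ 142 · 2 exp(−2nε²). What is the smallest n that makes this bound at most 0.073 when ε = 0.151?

Need 2·142·exp(−2nε²) ≤ 0.073, i.e. exp(−2nε²) ≤ 0.073/284.
So 2nε² ≥ ln(284/0.073) = 8.266270.
Hence n ≥ 8.266270/(2·0.151²) = 181.270.
The smallest integer n is 182.

182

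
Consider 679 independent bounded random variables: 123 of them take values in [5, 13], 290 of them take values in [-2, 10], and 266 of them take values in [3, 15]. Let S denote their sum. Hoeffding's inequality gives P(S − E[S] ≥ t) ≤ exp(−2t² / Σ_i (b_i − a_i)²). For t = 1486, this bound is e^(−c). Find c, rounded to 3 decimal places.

50.223

Σ(b_i − a_i)² = 123·8² + 290·12² + 266·12² = 87936.
c = 2t² / 87936 = 2·1486² / 87936 = 50.2228.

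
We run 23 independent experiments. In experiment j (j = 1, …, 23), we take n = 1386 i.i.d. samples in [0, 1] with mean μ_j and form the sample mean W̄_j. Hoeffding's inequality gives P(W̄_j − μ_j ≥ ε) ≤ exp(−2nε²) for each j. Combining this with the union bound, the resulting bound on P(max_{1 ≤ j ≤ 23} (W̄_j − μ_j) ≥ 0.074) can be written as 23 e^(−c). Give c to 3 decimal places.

Union bound over the 23 events: P(max_{1 ≤ j ≤ 23} (W̄_j − μ_j) ≥ 0.074) ≤ 23·exp(−2nε²) = 23 exp(−2·1386·0.074²).
So c = 2·1386·0.074² = 15.1795.

15.179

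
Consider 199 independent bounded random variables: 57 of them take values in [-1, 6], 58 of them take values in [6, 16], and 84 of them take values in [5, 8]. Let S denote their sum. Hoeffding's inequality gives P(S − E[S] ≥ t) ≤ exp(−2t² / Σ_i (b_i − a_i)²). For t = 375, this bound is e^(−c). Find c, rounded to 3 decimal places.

Σ(b_i − a_i)² = 57·7² + 58·10² + 84·3² = 9349.
c = 2t² / 9349 = 2·375² / 9349 = 30.0834.

30.083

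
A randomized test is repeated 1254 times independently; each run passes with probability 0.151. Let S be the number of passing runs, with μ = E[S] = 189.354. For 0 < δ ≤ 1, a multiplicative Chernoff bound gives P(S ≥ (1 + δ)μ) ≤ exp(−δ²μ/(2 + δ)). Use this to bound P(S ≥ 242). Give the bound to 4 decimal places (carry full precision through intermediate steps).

0.0016

Write 242 = (1 + δ)μ, so δ = 242/189.354 − 1 = 0.2780295…
Then the exponent is δ²μ/(2 + δ) = (242 − μ)² / (μ·(2 + δ)) = 6.425352.
Bound = exp(−6.425352) = 0.00162.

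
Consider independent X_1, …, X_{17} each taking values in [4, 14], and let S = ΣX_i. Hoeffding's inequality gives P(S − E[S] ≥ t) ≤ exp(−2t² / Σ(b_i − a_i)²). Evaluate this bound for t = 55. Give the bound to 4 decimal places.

0.0285

Σ(b_i − a_i)² = 17·(10)² = 1700.
Exponent = 2·55²/1700 = 3.5588.
Bound = exp(−3.5588) = 0.02847.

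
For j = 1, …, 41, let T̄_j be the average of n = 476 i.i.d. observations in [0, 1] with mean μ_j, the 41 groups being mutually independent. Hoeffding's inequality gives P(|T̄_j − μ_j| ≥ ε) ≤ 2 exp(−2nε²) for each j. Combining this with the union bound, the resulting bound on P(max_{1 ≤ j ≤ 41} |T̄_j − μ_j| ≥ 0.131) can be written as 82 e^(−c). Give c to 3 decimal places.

16.337

Union bound over the 41 events: P(max_{1 ≤ j ≤ 41} |T̄_j − μ_j| ≥ 0.131) ≤ 41·2·exp(−2nε²) = 82 exp(−2·476·0.131²).
So c = 2·476·0.131² = 16.3373.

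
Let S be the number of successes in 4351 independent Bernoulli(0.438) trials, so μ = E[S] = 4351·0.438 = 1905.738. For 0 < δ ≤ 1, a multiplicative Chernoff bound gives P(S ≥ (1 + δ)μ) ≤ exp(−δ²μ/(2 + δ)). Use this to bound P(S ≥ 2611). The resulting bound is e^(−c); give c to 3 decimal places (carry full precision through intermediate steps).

Write 2611 = (1 + δ)μ, so δ = 2611/1905.738 − 1 = 0.3700729…
Then the exponent is δ²μ/(2 + δ) = (2611 − μ)² / (μ·(2 + δ)) = 110.122502.

110.123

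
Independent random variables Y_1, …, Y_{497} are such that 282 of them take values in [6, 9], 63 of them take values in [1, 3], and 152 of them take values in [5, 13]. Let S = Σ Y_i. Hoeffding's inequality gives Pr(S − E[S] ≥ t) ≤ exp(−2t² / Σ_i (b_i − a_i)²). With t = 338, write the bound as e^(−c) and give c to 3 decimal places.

Σ(b_i − a_i)² = 282·3² + 63·2² + 152·8² = 12518.
c = 2t² / 12518 = 2·338² / 12518 = 18.2528.

18.253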